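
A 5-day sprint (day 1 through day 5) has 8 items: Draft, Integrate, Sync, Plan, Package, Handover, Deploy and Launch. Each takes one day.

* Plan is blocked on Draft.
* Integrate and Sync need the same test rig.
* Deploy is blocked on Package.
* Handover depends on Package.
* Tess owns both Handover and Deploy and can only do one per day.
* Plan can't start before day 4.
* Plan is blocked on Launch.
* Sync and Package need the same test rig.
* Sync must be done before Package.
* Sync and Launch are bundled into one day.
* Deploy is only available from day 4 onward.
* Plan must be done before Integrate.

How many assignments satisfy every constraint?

Splitting on Draft: it can be day 1 (8), day 2 (8), day 3 (8). Listing each branch's schedules as (Integrate, Sync, Plan, Package, Handover, Deploy, Launch) by day number:
Draft=day 1: (5,1,4,2,3,4,1) (5,1,4,2,3,5,1) (5,1,4,2,4,5,1) (5,1,4,2,5,4,1) (5,1,4,3,4,5,1) (5,1,4,3,5,4,1) (5,2,4,3,4,5,2) (5,2,4,3,5,4,2) — 8.
Draft=day 2: (5,1,4,2,3,4,1) (5,1,4,2,3,5,1) (5,1,4,2,4,5,1) (5,1,4,2,5,4,1) (5,1,4,3,4,5,1) (5,1,4,3,5,4,1) (5,2,4,3,4,5,2) (5,2,4,3,5,4,2) — 8.
Draft=day 3: (5,1,4,2,3,4,1) (5,1,4,2,3,5,1) (5,1,4,2,4,5,1) (5,1,4,2,5,4,1) (5,1,4,3,4,5,1) (5,1,4,3,5,4,1) (5,2,4,3,4,5,2) (5,2,4,3,5,4,2) — 8.
Summing: 8 + 8 + 8 = 24.

24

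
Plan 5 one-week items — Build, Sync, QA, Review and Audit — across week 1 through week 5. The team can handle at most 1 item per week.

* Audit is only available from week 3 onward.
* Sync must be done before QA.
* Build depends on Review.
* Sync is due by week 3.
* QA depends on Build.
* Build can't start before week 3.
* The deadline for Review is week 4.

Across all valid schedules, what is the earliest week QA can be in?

week 4

Precedence pushes QA to at least week 4.
QA at week 4 is achievable: Sync=week 1; Build=week 3; Review=week 2; Audit=week 5; QA=week 4.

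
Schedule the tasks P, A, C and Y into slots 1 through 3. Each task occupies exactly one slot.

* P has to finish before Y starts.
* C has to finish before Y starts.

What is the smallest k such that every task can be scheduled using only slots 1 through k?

2

The precedence chain requires at least 2 distinct slots.
2 works (last occupied slot: 2): for example A in 1, C in 1, P in 1, Y in 2.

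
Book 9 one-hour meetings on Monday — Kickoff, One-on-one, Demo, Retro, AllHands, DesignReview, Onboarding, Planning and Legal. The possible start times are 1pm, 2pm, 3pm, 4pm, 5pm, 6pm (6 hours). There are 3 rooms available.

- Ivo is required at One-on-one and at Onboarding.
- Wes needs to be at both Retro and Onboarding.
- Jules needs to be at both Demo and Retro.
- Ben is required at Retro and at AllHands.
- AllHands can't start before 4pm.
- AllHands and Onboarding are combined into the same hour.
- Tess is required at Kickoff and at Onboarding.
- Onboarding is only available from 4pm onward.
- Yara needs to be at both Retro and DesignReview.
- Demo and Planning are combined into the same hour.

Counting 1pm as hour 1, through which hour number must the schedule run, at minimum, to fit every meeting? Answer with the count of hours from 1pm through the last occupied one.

With at most 3 per hour and 9 meetings, at least 3 hours are needed.
AllHands can't be placed before 4pm — that is hour 4 counting from 1pm — so the schedule must run through at least 4 hours.
4 works (last occupied hour: 4pm): for example One-on-one -> 1pm; Retro -> 1pm; Onboarding -> 4pm; Planning -> 2pm; AllHands -> 4pm; DesignReview -> 2pm; Kickoff -> 1pm; Legal -> 3pm; Demo -> 2pm.

4 hours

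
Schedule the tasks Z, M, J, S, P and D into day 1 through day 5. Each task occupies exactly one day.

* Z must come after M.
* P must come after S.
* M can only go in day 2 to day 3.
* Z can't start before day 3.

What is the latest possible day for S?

day 4

Downstream work caps S at day 4.
S at day 4 is achievable: S in day 4; M in day 2; J in day 1; Z in day 3; D in day 1; P in day 5.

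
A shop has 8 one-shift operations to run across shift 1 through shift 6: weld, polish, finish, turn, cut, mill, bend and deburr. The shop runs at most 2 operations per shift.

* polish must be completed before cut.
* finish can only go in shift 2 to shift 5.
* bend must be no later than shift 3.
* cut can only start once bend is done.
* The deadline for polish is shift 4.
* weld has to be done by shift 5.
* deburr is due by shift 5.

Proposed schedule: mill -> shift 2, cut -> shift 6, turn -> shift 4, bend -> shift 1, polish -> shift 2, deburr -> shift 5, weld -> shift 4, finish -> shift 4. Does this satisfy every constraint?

weld has to be done by shift 5 — holds.
cut can only start once bend is done — holds.
deburr is due by shift 5 — holds.
bend must be no later than shift 3 — holds.
finish can only go in shift 2 to shift 5 — holds.
The deadline for polish is shift 4 — holds.
The shop runs at most 2 operations per shift — violated.
polish must be completed before cut — holds.

Invalid. The shop runs at most 2 operations per shift.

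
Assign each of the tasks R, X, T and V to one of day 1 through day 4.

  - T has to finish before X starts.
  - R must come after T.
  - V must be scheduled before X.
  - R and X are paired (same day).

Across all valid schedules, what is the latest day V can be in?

Downstream work caps V at day 3.
V at day 3 is achievable: R -> day 4; X -> day 4; T -> day 1; V -> day 3.

day 3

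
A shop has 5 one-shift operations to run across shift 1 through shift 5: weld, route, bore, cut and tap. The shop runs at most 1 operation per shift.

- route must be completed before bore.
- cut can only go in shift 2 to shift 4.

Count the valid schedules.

36

Splitting on weld: it can be shift 1 (9), shift 2 (6), shift 3 (6), shift 4 (6), shift 5 (9). Listing each branch's schedules as (route, bore, cut, tap) by shift number:
weld=shift 1: (2,3,4,5) (2,4,3,5) (2,5,3,4) (2,5,4,3) (3,4,2,5) (3,5,2,4) (3,5,4,2) (4,5,2,3) (4,5,3,2) — 9.
weld=shift 2: (1,3,4,5) (1,4,3,5) (1,5,3,4) (1,5,4,3) (3,5,4,1) (4,5,3,1) — 6.
weld=shift 3: (1,2,4,5) (1,4,2,5) (1,5,2,4) (1,5,4,2) (2,5,4,1) (4,5,2,1) — 6.
weld=shift 4: (1,2,3,5) (1,3,2,5) (1,5,2,3) (1,5,3,2) (2,5,3,1) (3,5,2,1) — 6.
weld=shift 5: (1,2,3,4) (1,2,4,3) (1,3,2,4) (1,3,4,2) (1,4,2,3) (1,4,3,2) (2,3,4,1) (2,4,3,1) (3,4,2,1) — 9.
Summing: 9 + 6 + 6 + 6 + 9 = 36.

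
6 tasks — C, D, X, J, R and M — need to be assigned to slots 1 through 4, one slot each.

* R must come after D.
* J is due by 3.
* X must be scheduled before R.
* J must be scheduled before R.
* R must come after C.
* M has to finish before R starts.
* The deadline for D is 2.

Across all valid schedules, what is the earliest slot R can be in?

2

Precedence pushes R to at least 2.
R at 2 is achievable: J in 1; D in 1; C in 1; R in 2; X in 1; M in 1.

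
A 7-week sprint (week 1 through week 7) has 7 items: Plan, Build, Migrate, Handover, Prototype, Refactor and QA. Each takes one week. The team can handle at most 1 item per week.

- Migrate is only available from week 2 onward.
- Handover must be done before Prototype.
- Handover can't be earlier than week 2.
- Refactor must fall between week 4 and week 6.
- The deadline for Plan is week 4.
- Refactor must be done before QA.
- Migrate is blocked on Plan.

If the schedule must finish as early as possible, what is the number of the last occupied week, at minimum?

week 7

The precedence chain requires at least 2 distinct weeks.
With at most 1 per week and 7 tasks, at least 7 weeks are needed.
Propagating the time windows through the other constraints, QA can't land before week 5, so the schedule must run through at least week 5.
7 works (last occupied week: week 7): for example Build in week 7; Handover in week 3; Refactor in week 4; QA in week 6; Prototype in week 5; Migrate in week 2; Plan in week 1.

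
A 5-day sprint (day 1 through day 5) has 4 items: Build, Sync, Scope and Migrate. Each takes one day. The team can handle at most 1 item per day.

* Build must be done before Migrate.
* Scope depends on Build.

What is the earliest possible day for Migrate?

day 2

Precedence pushes Migrate to at least day 2.
Migrate at day 2 is achievable: Migrate -> day 2; Sync -> day 4; Scope -> day 3; Build -> day 1.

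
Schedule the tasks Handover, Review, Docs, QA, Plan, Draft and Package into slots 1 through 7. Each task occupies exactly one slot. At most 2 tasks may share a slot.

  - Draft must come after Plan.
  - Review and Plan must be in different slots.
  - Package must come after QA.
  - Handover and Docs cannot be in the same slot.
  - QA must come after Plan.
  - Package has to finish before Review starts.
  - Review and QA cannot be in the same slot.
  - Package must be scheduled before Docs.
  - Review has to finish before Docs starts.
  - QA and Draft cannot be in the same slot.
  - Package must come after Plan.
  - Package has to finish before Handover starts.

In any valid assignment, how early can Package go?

3

Precedence pushes Package to at least 3; downstream work caps Package at 5.
Package at 3 is achievable: Package=3, Draft=3, QA=2, Docs=5, Plan=1, Review=4, Handover=4.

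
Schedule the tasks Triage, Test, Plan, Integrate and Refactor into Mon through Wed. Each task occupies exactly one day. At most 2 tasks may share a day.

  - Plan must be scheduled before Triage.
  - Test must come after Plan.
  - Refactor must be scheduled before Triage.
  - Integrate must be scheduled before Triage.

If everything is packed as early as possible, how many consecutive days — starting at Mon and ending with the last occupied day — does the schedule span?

The precedence chain requires at least 2 distinct days.
With at most 2 per day and 5 tasks, at least 3 days are needed.
3 works (last occupied day: Wed): for example Plan -> Mon, Triage -> Wed, Test -> Tue, Refactor -> Tue, Integrate -> Mon.

3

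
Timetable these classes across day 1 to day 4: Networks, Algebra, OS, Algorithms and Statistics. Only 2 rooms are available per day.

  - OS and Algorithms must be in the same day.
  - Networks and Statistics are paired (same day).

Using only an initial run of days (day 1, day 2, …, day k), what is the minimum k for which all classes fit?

With at most 2 per day and 5 classes, at least 3 days are needed.
3 works (last occupied day: day 3): for example OS -> day 3, Statistics -> day 1, Networks -> day 1, Algorithms -> day 3, Algebra -> day 2.

3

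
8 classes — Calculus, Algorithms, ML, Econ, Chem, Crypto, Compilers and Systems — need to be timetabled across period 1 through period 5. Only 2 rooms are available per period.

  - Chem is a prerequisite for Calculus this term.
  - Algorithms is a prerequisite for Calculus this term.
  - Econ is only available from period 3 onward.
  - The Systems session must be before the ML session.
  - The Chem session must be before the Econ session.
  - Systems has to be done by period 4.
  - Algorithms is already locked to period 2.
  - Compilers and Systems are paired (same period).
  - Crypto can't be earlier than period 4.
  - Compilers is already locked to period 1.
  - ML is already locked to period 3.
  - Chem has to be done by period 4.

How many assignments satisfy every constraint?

Splitting on Calculus: it can be period 3 (4), period 4 (8), period 5 (9). Listing each branch's schedules as (Algorithms, ML, Econ, Chem, Crypto, Compilers, Systems) by period number:
Calculus=period 3: (2,3,4,2,4,1,1) (2,3,4,2,5,1,1) (2,3,5,2,4,1,1) (2,3,5,2,5,1,1) — 4.
Calculus=period 4: (2,3,3,2,4,1,1) (2,3,3,2,5,1,1) (2,3,4,2,5,1,1) (2,3,4,3,5,1,1) (2,3,5,2,4,1,1) (2,3,5,2,5,1,1) (2,3,5,3,4,1,1) (2,3,5,3,5,1,1) — 8.
Calculus=period 5: (2,3,3,2,4,1,1) (2,3,3,2,5,1,1) (2,3,4,2,4,1,1) (2,3,4,2,5,1,1) (2,3,4,3,4,1,1) (2,3,4,3,5,1,1) (2,3,5,2,4,1,1) (2,3,5,3,4,1,1) (2,3,5,4,4,1,1) — 9.
Summing: 4 + 8 + 9 = 21.

21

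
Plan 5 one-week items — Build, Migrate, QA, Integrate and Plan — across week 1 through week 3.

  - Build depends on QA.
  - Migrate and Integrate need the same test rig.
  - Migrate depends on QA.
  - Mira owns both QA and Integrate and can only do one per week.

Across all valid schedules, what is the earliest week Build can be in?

week 2

Precedence pushes Build to at least week 2.
Build at week 2 is achievable: Integrate=week 3, QA=week 1, Migrate=week 2, Plan=week 1, Build=week 2.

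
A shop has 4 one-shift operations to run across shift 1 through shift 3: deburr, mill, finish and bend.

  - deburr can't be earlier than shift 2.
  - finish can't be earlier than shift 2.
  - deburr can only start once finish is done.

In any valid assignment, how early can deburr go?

shift 3

Deburr is available from shift 2; precedence pushes deburr to at least shift 3.
deburr at shift 3 is achievable: finish -> shift 2, mill -> shift 1, deburr -> shift 3, bend -> shift 1.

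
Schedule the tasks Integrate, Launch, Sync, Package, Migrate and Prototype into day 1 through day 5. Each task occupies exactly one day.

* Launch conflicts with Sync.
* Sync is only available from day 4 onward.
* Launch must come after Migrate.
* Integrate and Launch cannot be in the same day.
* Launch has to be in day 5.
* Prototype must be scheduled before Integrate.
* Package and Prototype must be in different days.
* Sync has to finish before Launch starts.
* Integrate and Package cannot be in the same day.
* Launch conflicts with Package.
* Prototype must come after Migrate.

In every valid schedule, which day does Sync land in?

Sync's window is day 4–day 5.
Launch is fixed at day 5, and Sync can't share a day with Launch.
So Sync must be day 4.

day 4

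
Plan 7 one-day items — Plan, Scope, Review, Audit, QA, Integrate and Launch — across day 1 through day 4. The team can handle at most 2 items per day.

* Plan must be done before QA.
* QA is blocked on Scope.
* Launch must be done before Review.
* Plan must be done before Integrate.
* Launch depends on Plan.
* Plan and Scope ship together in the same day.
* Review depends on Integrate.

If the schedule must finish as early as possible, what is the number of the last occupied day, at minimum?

day 4

The precedence chain requires at least 3 distinct days.
With at most 2 per day and 7 work items, at least 4 days are needed.
4 works (last occupied day: day 4): for example Plan in day 1; QA in day 3; Scope in day 1; Launch in day 2; Audit in day 4; Integrate in day 2; Review in day 3.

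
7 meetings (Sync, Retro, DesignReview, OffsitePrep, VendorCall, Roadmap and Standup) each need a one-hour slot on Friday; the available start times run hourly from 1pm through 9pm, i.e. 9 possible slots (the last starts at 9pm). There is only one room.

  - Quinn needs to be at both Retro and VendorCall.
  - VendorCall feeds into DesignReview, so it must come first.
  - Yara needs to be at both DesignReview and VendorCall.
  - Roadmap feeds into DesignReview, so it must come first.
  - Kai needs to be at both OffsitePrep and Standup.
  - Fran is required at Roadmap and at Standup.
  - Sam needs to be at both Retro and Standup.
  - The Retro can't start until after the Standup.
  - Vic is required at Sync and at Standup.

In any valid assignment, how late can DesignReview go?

Precedence pushes DesignReview to at least 2pm.
DesignReview at 9pm is achievable: OffsitePrep in 6pm; Retro in 2pm; Sync in 5pm; Roadmap in 4pm; Standup in 1pm; DesignReview in 9pm; VendorCall in 3pm.

9pm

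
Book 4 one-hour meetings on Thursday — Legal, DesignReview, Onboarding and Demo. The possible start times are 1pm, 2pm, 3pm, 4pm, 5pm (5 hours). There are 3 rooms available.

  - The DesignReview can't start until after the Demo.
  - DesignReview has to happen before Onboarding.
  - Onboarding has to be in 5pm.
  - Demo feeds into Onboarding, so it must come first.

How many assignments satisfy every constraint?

30

Splitting on Legal: it can be 1pm (6), 2pm (6), 3pm (6), 4pm (6), 5pm (6). Listing each branch's schedules as (DesignReview, Onboarding, Demo):
Legal=1pm: (2pm,5pm,1pm) (3pm,5pm,1pm) (3pm,5pm,2pm) (4pm,5pm,1pm) (4pm,5pm,2pm) (4pm,5pm,3pm) — 6.
Legal=2pm: (2pm,5pm,1pm) (3pm,5pm,1pm) (3pm,5pm,2pm) (4pm,5pm,1pm) (4pm,5pm,2pm) (4pm,5pm,3pm) — 6.
Legal=3pm: (2pm,5pm,1pm) (3pm,5pm,1pm) (3pm,5pm,2pm) (4pm,5pm,1pm) (4pm,5pm,2pm) (4pm,5pm,3pm) — 6.
Legal=4pm: (2pm,5pm,1pm) (3pm,5pm,1pm) (3pm,5pm,2pm) (4pm,5pm,1pm) (4pm,5pm,2pm) (4pm,5pm,3pm) — 6.
Legal=5pm: (2pm,5pm,1pm) (3pm,5pm,1pm) (3pm,5pm,2pm) (4pm,5pm,1pm) (4pm,5pm,2pm) (4pm,5pm,3pm) — 6.
Summing: 6 + 6 + 6 + 6 + 6 = 30.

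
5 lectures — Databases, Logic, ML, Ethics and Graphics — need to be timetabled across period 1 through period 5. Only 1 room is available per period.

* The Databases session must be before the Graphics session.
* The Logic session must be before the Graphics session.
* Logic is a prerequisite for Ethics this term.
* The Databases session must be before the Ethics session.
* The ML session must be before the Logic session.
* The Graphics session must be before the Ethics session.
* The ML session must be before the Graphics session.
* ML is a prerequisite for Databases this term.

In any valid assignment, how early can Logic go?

period 2

Precedence pushes Logic to at least period 2; downstream work caps Logic at period 3.
Logic at period 2 is achievable: Ethics=period 5, Logic=period 2, Graphics=period 4, Databases=period 3, ML=period 1.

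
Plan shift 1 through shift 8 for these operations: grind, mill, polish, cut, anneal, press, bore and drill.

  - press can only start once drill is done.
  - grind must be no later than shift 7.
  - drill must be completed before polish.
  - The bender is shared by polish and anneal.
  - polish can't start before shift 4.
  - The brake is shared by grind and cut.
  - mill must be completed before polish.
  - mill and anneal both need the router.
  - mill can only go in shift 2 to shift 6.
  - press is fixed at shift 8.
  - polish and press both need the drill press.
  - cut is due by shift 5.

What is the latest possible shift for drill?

shift 6

Downstream work caps drill at shift 7.
drill at shift 6 is achievable: drill=shift 6, anneal=shift 1, mill=shift 2, grind=shift 2, press=shift 8, polish=shift 7, cut=shift 1, bore=shift 1.
Nothing later works — the conflict constraints rule out every shift after shift 6.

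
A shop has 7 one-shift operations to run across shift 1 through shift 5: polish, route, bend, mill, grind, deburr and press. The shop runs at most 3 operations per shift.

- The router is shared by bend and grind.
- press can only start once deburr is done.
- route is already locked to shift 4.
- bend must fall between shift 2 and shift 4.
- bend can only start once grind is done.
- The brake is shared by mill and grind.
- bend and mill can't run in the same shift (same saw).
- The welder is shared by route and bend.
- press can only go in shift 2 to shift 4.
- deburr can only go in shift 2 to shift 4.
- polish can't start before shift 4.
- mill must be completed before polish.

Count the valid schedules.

Splitting on polish: it can be shift 4 (9), shift 5 (18). Listing each branch's schedules as (route, bend, mill, grind, deburr, press) by shift number:
polish=shift 4: (4,2,3,1,2,3) (4,2,3,1,2,4) (4,2,3,1,3,4) (4,3,1,2,2,3) (4,3,1,2,2,4) (4,3,1,2,3,4) (4,3,2,1,2,3) (4,3,2,1,2,4) (4,3,2,1,3,4) — 9.
polish=shift 5: (4,2,3,1,2,3) (4,2,3,1,2,4) (4,2,3,1,3,4) (4,2,4,1,2,3) (4,2,4,1,2,4) (4,2,4,1,3,4) (4,3,1,2,2,3) (4,3,1,2,2,4) (4,3,1,2,3,4) (4,3,2,1,2,3) (4,3,2,1,2,4) (4,3,2,1,3,4) (4,3,4,1,2,3) (4,3,4,1,2,4) (4,3,4,1,3,4) (4,3,4,2,2,3) (4,3,4,2,2,4) (4,3,4,2,3,4) — 18.
Summing: 9 + 18 = 27.

27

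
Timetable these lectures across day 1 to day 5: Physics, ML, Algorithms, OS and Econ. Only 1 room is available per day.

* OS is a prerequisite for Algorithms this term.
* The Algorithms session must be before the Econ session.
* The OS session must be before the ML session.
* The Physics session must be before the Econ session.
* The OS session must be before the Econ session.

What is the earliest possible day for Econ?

day 4

Precedence pushes Econ to at least day 3.
Econ at day 4 is achievable: Econ in day 4; OS in day 1; Algorithms in day 2; Physics in day 3; ML in day 5.
Nothing earlier works — the capacity limit rule out every day before day 4.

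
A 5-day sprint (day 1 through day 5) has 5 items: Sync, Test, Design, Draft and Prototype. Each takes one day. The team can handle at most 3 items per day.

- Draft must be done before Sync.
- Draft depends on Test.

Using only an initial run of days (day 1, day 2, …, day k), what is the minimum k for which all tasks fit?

The precedence chain requires at least 3 distinct days.
With at most 3 per day and 5 tasks, at least 2 days are needed.
3 works (last occupied day: day 3): for example Design=day 1, Draft=day 2, Test=day 1, Prototype=day 1, Sync=day 3.

3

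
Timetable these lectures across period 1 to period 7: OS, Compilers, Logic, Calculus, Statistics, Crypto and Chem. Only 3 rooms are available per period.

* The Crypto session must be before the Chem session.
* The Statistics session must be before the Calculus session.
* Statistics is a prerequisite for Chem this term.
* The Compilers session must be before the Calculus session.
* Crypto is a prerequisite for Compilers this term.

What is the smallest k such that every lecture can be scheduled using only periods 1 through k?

3

The precedence chain requires at least 3 distinct periods.
With at most 3 per period and 7 lectures, at least 3 periods are needed.
3 works (last occupied period: period 3): for example Calculus=period 3, Logic=period 2, Compilers=period 2, OS=period 1, Crypto=period 1, Statistics=period 1, Chem=period 2.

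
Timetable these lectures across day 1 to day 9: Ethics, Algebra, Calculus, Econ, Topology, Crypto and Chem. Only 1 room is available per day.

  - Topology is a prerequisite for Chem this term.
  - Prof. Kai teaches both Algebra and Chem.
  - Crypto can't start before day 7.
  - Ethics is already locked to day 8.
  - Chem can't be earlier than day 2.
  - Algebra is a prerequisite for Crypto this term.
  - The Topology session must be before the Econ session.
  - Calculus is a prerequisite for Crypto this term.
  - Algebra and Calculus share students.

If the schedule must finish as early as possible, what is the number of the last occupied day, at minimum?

The precedence chain requires at least 2 distinct days.
With at most 1 per day and 7 lectures, at least 7 days are needed.
Ethics can't be placed before day 8, so the schedule must run through at least day 8.
8 works (last occupied day: day 8): for example Calculus in day 4; Ethics in day 8; Chem in day 2; Algebra in day 3; Topology in day 1; Crypto in day 7; Econ in day 5.

day 8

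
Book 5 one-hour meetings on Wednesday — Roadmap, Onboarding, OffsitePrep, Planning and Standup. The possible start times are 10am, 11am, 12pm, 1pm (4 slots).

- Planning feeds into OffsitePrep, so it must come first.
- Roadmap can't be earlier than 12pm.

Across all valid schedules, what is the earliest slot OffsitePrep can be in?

11am

Precedence pushes OffsitePrep to at least 11am.
OffsitePrep at 11am is achievable: Planning=10am; Standup=10am; OffsitePrep=11am; Onboarding=10am; Roadmap=12pm.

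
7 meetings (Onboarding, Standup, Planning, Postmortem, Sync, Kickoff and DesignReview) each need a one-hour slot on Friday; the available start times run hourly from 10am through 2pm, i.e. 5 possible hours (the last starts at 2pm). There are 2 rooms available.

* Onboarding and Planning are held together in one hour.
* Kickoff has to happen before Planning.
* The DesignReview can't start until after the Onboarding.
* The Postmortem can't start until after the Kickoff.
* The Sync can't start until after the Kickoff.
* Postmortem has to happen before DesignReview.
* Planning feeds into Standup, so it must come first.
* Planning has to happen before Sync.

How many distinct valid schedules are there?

Splitting on Onboarding: it can be 11am (21), 12pm (10). Listing each branch's schedules as (Standup, Planning, Postmortem, Sync, Kickoff, DesignReview):
Onboarding=11am: (12pm,11am,12pm,1pm,10am,1pm) (12pm,11am,12pm,1pm,10am,2pm) (12pm,11am,12pm,2pm,10am,1pm) (12pm,11am,12pm,2pm,10am,2pm) (12pm,11am,1pm,12pm,10am,2pm) (12pm,11am,1pm,1pm,10am,2pm) (12pm,11am,1pm,2pm,10am,2pm) (1pm,11am,12pm,12pm,10am,1pm) (1pm,11am,12pm,12pm,10am,2pm) (1pm,11am,12pm,1pm,10am,2pm) (1pm,11am,12pm,2pm,10am,1pm) (1pm,11am,12pm,2pm,10am,2pm) (1pm,11am,1pm,12pm,10am,2pm) (1pm,11am,1pm,2pm,10am,2pm) (2pm,11am,12pm,12pm,10am,1pm) (2pm,11am,12pm,12pm,10am,2pm) (2pm,11am,12pm,1pm,10am,1pm) (2pm,11am,12pm,1pm,10am,2pm) (2pm,11am,12pm,2pm,10am,1pm) (2pm,11am,1pm,12pm,10am,2pm) (2pm,11am,1pm,1pm,10am,2pm) — 21.
Onboarding=12pm: (1pm,12pm,11am,1pm,10am,2pm) (1pm,12pm,11am,2pm,10am,1pm) (1pm,12pm,11am,2pm,10am,2pm) (1pm,12pm,1pm,2pm,10am,2pm) (1pm,12pm,1pm,2pm,11am,2pm) (2pm,12pm,11am,1pm,10am,1pm) (2pm,12pm,11am,1pm,10am,2pm) (2pm,12pm,11am,2pm,10am,1pm) (2pm,12pm,1pm,1pm,10am,2pm) (2pm,12pm,1pm,1pm,11am,2pm) — 10.
Summing: 21 + 10 = 31.

31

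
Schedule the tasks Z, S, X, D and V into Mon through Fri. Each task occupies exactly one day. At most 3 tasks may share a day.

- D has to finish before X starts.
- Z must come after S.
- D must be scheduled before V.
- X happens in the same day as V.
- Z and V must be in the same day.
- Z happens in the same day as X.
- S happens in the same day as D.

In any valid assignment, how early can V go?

Precedence pushes V to at least Tue.
V at Tue is achievable: D -> Mon, V -> Tue, X -> Tue, Z -> Tue, S -> Mon.

Tue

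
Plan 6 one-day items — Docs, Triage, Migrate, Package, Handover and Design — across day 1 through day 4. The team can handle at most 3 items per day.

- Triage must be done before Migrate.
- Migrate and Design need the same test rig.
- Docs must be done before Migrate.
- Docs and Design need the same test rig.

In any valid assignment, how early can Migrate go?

Precedence pushes Migrate to at least day 2.
Migrate at day 2 is achievable: Triage -> day 1; Docs -> day 1; Handover -> day 2; Package -> day 1; Migrate -> day 2; Design -> day 3.

day 2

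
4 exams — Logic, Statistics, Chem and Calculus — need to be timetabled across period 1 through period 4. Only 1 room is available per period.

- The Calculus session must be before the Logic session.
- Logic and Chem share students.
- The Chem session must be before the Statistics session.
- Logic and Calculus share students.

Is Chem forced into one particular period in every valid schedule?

Chem can be period 1 (e.g. Calculus=period 2; Logic=period 3; Statistics=period 4; Chem=period 1) or period 2 (e.g. Calculus in period 1, Statistics in period 4, Logic in period 3, Chem in period 2).

No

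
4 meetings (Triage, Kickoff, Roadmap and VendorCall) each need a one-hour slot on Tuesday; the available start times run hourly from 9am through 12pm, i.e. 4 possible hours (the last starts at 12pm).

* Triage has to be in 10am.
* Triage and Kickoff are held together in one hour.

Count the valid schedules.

Splitting on Roadmap: it can be 9am (4), 10am (4), 11am (4), 12pm (4). Listing each branch's schedules as (Triage, Kickoff, VendorCall):
Roadmap=9am: (10am,10am,9am) (10am,10am,10am) (10am,10am,11am) (10am,10am,12pm) — 4.
Roadmap=10am: (10am,10am,9am) (10am,10am,10am) (10am,10am,11am) (10am,10am,12pm) — 4.
Roadmap=11am: (10am,10am,9am) (10am,10am,10am) (10am,10am,11am) (10am,10am,12pm) — 4.
Roadmap=12pm: (10am,10am,9am) (10am,10am,10am) (10am,10am,11am) (10am,10am,12pm) — 4.
Summing: 4 + 4 + 4 + 4 = 16.

16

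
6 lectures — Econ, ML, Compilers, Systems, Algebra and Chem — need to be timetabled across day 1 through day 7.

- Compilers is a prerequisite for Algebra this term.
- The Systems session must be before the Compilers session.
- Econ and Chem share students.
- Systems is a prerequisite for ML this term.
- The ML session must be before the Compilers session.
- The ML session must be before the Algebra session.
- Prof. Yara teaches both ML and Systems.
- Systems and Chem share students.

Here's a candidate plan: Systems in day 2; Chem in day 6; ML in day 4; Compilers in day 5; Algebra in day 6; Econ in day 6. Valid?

No. Econ and Chem share students is not satisfied.

Compilers is a prerequisite for Algebra this term — holds.
The ML session must be before the Compilers session — holds.
Econ and Chem share students — violated.
Systems is a prerequisite for ML this term — holds.
The ML session must be before the Algebra session — holds.
The Systems session must be before the Compilers session — holds.
Prof. Yara teaches both ML and Systems — holds.
Systems and Chem share students — holds.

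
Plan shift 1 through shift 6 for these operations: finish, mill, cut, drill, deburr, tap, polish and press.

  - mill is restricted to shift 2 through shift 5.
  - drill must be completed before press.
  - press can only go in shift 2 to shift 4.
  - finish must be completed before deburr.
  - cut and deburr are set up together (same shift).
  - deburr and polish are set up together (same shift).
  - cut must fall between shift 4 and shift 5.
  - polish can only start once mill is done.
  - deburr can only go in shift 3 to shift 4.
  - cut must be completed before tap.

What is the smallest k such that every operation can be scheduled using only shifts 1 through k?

5 shifts

The precedence chain requires at least 3 distinct shifts.
Propagating the time windows through the other constraints, tap can't land before shift 5, so the schedule must run through at least shift 5.
5 works (last occupied shift: shift 5): for example tap=shift 5; finish=shift 1; polish=shift 4; drill=shift 1; cut=shift 4; press=shift 2; mill=shift 2; deburr=shift 4.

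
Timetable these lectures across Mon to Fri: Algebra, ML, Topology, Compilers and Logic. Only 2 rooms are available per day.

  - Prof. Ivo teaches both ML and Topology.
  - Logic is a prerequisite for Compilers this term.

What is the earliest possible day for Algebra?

Algebra at Mon is achievable: Topology=Wed, Logic=Mon, Algebra=Mon, ML=Tue, Compilers=Tue.

Mon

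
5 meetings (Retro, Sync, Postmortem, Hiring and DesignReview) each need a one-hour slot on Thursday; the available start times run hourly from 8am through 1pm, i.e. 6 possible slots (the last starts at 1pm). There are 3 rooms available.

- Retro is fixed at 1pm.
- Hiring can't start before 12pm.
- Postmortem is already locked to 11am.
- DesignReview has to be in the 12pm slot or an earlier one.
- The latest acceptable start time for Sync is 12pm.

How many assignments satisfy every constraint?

Splitting on Sync: it can be 8am (10), 9am (10), 10am (10), 11am (10), 12pm (10). Listing each branch's schedules as (Retro, Postmortem, Hiring, DesignReview):
Sync=8am: (1pm,11am,12pm,8am) (1pm,11am,12pm,9am) (1pm,11am,12pm,10am) (1pm,11am,12pm,11am) (1pm,11am,12pm,12pm) (1pm,11am,1pm,8am) (1pm,11am,1pm,9am) (1pm,11am,1pm,10am) (1pm,11am,1pm,11am) (1pm,11am,1pm,12pm) — 10.
Sync=9am: (1pm,11am,12pm,8am) (1pm,11am,12pm,9am) (1pm,11am,12pm,10am) (1pm,11am,12pm,11am) (1pm,11am,12pm,12pm) (1pm,11am,1pm,8am) (1pm,11am,1pm,9am) (1pm,11am,1pm,10am) (1pm,11am,1pm,11am) (1pm,11am,1pm,12pm) — 10.
Sync=10am: (1pm,11am,12pm,8am) (1pm,11am,12pm,9am) (1pm,11am,12pm,10am) (1pm,11am,12pm,11am) (1pm,11am,12pm,12pm) (1pm,11am,1pm,8am) (1pm,11am,1pm,9am) (1pm,11am,1pm,10am) (1pm,11am,1pm,11am) (1pm,11am,1pm,12pm) — 10.
Sync=11am: (1pm,11am,12pm,8am) (1pm,11am,12pm,9am) (1pm,11am,12pm,10am) (1pm,11am,12pm,11am) (1pm,11am,12pm,12pm) (1pm,11am,1pm,8am) (1pm,11am,1pm,9am) (1pm,11am,1pm,10am) (1pm,11am,1pm,11am) (1pm,11am,1pm,12pm) — 10.
Sync=12pm: (1pm,11am,12pm,8am) (1pm,11am,12pm,9am) (1pm,11am,12pm,10am) (1pm,11am,12pm,11am) (1pm,11am,12pm,12pm) (1pm,11am,1pm,8am) (1pm,11am,1pm,9am) (1pm,11am,1pm,10am) (1pm,11am,1pm,11am) (1pm,11am,1pm,12pm) — 10.
Summing: 10 + 10 + 10 + 10 + 10 = 50.

50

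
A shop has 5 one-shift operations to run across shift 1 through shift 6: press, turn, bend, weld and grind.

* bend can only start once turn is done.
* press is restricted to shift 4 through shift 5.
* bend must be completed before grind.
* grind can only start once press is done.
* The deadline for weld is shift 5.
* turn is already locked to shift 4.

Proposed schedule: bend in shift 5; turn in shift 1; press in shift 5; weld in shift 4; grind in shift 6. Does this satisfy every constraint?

grind can only start once press is done — holds.
bend can only start once turn is done — holds.
press is restricted to shift 4 through shift 5 — holds.
turn is already locked to shift 4 — violated.
The deadline for weld is shift 5 — holds.
bend must be completed before grind — holds.

Invalid. turn is already locked to shift 4.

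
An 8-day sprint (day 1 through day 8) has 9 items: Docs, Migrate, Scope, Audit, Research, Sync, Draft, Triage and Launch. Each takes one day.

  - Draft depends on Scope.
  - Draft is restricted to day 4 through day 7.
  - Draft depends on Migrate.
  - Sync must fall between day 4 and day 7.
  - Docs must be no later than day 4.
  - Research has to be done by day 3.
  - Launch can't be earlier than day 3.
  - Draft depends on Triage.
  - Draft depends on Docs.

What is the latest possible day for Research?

Research's own window allows nothing later than day 3.
Research at day 3 is achievable: Scope -> day 1; Audit -> day 1; Sync -> day 4; Launch -> day 3; Research -> day 3; Draft -> day 4; Triage -> day 1; Migrate -> day 1; Docs -> day 1.

day 3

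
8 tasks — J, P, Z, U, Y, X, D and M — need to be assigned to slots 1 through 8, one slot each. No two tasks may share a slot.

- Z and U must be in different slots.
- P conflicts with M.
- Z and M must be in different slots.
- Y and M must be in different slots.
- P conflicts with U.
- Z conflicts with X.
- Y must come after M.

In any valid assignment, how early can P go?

P at 1 is achievable: U -> 6; M -> 2; Z -> 5; Y -> 3; X -> 7; P -> 1; J -> 4; D -> 8.

1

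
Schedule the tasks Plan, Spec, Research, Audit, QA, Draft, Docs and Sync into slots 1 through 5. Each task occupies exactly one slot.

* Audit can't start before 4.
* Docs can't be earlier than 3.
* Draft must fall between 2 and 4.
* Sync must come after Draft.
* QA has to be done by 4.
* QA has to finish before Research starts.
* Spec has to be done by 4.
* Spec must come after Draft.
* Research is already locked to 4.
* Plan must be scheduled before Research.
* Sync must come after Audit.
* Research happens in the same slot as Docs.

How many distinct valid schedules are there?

27

Splitting on Plan: it can be 1 (9), 2 (9), 3 (9). Listing each branch's schedules as (Spec, Research, Audit, QA, Draft, Docs, Sync):
Plan=1: (3,4,4,1,2,4,5) (3,4,4,2,2,4,5) (3,4,4,3,2,4,5) (4,4,4,1,2,4,5) (4,4,4,1,3,4,5) (4,4,4,2,2,4,5) (4,4,4,2,3,4,5) (4,4,4,3,2,4,5) (4,4,4,3,3,4,5) — 9.
Plan=2: (3,4,4,1,2,4,5) (3,4,4,2,2,4,5) (3,4,4,3,2,4,5) (4,4,4,1,2,4,5) (4,4,4,1,3,4,5) (4,4,4,2,2,4,5) (4,4,4,2,3,4,5) (4,4,4,3,2,4,5) (4,4,4,3,3,4,5) — 9.
Plan=3: (3,4,4,1,2,4,5) (3,4,4,2,2,4,5) (3,4,4,3,2,4,5) (4,4,4,1,2,4,5) (4,4,4,1,3,4,5) (4,4,4,2,2,4,5) (4,4,4,2,3,4,5) (4,4,4,3,2,4,5) (4,4,4,3,3,4,5) — 9.
Summing: 9 + 9 + 9 = 27.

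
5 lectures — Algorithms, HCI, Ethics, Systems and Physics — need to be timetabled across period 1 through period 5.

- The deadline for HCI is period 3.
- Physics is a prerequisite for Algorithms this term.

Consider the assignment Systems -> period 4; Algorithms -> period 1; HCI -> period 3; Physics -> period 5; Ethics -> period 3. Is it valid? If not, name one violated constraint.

No — it violates: Physics is a prerequisite for Algorithms this term

The deadline for HCI is period 3 — holds.
Physics is a prerequisite for Algorithms this term — violated.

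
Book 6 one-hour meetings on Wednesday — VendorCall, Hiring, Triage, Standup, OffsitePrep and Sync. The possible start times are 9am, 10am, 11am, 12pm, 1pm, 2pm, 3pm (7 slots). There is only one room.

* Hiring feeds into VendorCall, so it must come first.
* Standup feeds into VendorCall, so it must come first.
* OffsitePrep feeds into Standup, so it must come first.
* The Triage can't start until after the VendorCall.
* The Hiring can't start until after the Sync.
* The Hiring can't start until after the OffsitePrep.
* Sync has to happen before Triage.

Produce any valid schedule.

Sync=10am; Standup=12pm; OffsitePrep=9am; Triage=2pm; VendorCall=1pm; Hiring=11am

Checking: OffsitePrep(9am) before Hiring(11am); Sync(10am) before Triage(2pm); Sync(10am) before Hiring(11am); Hiring(11am) before VendorCall(1pm); OffsitePrep(9am) before Standup(12pm); VendorCall(1pm) before Triage(2pm); Standup(12pm) before VendorCall(1pm); max 1 per slot (cap 1).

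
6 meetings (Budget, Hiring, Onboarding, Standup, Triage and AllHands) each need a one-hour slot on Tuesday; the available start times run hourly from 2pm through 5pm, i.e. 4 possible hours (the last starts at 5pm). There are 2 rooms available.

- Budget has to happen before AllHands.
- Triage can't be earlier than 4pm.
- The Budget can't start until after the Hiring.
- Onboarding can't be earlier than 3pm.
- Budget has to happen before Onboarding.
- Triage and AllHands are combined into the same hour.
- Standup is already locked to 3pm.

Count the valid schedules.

2

Enumerating: AllHands -> 4pm; Onboarding -> 5pm; Hiring -> 2pm; Budget -> 3pm; Triage -> 4pm; Standup -> 3pm | Budget=3pm, Hiring=2pm, Onboarding=4pm, Standup=3pm, Triage=5pm, AllHands=5pm.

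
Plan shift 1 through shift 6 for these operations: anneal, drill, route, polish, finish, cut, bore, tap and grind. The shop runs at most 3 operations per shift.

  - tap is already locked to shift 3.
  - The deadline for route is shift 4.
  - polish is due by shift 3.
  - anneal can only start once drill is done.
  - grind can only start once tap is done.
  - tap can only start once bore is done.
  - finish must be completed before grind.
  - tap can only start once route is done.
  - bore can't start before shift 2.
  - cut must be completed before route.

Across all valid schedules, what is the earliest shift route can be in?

shift 2

Precedence pushes route to at least shift 2; route's own window allows nothing later than shift 4; downstream work caps route at shift 2.
route at shift 2 is achievable: route=shift 2; finish=shift 3; cut=shift 1; grind=shift 4; bore=shift 2; drill=shift 1; anneal=shift 2; polish=shift 1; tap=shift 3.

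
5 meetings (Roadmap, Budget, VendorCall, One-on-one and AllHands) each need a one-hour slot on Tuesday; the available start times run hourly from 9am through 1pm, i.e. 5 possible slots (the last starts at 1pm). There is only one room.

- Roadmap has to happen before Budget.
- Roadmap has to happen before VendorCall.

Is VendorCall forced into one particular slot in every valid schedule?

VendorCall can be 10am (e.g. AllHands=1pm, Budget=11am, One-on-one=12pm, Roadmap=9am, VendorCall=10am) or 11am (e.g. AllHands in 1pm; Roadmap in 9am; Budget in 10am; One-on-one in 12pm; VendorCall in 11am).

No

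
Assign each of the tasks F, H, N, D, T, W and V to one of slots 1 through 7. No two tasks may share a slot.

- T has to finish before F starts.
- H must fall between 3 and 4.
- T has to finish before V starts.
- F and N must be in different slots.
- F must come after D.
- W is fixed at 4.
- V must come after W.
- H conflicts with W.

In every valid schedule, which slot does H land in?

3

H's window is 3–4.
W is fixed at 4, and H can't share a slot with W.
So H must be 3.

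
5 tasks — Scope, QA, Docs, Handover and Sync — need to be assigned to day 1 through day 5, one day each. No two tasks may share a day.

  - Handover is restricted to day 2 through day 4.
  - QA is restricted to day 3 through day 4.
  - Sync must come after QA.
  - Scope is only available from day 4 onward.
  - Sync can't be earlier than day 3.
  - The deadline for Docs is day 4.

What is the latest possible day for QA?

day 3

QA is available from day 3; QA's own window allows nothing later than day 4.
QA at day 3 is achievable: Handover=day 2; Sync=day 5; QA=day 3; Docs=day 1; Scope=day 4.
Nothing later works — the capacity limit rule out every day after day 3.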